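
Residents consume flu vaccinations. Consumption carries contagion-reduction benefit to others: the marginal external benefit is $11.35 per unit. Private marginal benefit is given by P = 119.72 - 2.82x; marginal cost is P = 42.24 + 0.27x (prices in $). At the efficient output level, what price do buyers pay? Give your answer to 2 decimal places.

Social marginal benefit = demand + MEB = 131.07 - 2.82x.
Set SMB = MC: 131.07 - 2.82x = 42.24 + 0.27x → x* = 28.7476.
Consumer price on the demand curve at x*: 119.72 − 2.82×28.7476 = 38.6518.

P = $38.65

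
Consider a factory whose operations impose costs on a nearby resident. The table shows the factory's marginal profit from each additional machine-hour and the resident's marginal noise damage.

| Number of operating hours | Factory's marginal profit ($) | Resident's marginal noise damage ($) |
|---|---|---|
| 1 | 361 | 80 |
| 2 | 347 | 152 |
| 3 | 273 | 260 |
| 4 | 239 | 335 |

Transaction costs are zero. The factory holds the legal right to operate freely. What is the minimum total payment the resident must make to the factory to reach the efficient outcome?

Left alone the factory would choose level 4 (marginal profit stays positive).
Efficient level: k* = 3 (marginal profit ≥ marginal noise damage through 3).
The resident must at least cover the factory's forgone profit from cutting 4→3: 239 = 239.

$239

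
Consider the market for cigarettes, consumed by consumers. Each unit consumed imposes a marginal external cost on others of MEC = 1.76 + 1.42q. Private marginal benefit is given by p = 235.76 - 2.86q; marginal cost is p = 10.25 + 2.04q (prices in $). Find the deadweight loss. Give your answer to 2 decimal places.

Market equilibrium (private): 10.25 + 2.04q = 235.76 - 2.86q → q_m = 46.0224.
Social marginal benefit = demand − MEC = 234.00 - 4.28q.
Set SMB = MC: 234.00 - 4.28q = 10.25 + 2.04q → q* = 35.4035.
Height of the DWL triangle at q_m is MC(q_m) − SMB(q_m) = MEC(q_m) = 67.1119.
DWL = ½ × 10.6189 × 67.1119 = 356.3273.

DWL = $356.33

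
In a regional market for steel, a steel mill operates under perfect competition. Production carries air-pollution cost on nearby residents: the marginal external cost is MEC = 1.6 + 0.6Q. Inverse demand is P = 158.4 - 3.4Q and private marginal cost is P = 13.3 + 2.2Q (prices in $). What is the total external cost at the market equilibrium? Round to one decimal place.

Market equilibrium (private): 13.3 + 2.2Q = 158.4 - 3.4Q → Q_m = 25.9107.
Total external cost = ∫₀^{Q_m} (1.6 + 0.6Q) dQ = 1.6×25.9107 + ½×0.6×25.9107² = 242.8664.

$242.9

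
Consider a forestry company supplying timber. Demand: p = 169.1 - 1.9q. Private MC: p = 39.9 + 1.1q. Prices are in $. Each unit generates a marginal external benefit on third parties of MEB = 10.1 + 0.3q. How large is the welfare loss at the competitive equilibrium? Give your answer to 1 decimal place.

Market equilibrium (private): 39.9 + 1.1q = 169.1 - 1.9q → q_m = 43.0667.
Social marginal cost = private MC − MEB = 29.8 + 0.8q.
Set SMC = demand: 29.8 + 0.8q = 169.1 - 1.9q → q* = 51.5926.
Height of the DWL triangle at q_m is demand(q_m) − SMC(q_m) = MEB(q_m) = 23.0200.
DWL = ½ × 8.5259 × 23.0200 = 98.1331.

DWL = $98.1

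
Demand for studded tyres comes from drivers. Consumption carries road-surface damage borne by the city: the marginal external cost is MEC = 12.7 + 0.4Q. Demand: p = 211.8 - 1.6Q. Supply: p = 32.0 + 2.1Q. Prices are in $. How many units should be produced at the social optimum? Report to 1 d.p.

Social marginal benefit = demand − MEC = 199.1 - 2.0Q.
Set SMB = MC: 199.1 - 2.0Q = 32.0 + 2.1Q → Q* = 40.7561.

Q* = 40.8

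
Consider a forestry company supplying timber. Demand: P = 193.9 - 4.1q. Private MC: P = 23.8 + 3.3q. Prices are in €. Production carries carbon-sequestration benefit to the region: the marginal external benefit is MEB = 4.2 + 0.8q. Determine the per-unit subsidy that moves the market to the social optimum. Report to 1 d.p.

subsidy = €25.3 per unit

Social marginal cost = private MC − MEB = 19.6 + 2.5q.
Set SMC = demand: 19.6 + 2.5q = 193.9 - 4.1q → q* = 26.4091.
The Pigouvian subsidy equals MEB at q*: 4.2 + 0.8×26.4091 = 25.3273.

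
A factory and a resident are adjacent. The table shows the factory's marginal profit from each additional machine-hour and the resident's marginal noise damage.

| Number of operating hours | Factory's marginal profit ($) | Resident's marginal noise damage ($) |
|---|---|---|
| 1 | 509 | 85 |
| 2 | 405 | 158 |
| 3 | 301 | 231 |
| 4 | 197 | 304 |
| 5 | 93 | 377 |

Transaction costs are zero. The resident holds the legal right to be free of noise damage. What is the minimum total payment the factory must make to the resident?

$474

Efficient level: marginal profit ≥ marginal noise damage through level 3, so k* = 3.
With the resident holding the right, the factory must at least compensate total damage at k*: 85 + 158 + 231 = 474.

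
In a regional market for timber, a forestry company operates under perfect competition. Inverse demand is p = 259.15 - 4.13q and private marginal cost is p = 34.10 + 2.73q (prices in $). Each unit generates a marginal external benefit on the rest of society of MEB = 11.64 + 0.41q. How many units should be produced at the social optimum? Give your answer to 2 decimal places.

Social marginal cost = private MC − MEB = 22.46 + 2.32q.
Set SMC = demand: 22.46 + 2.32q = 259.15 - 4.13q → q* = 36.6961.

q* = 36.70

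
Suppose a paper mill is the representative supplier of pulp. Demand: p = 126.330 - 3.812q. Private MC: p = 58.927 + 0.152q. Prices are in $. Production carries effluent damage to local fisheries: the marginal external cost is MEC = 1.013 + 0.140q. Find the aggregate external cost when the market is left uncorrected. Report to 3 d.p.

$37.464

Market equilibrium (private): 58.927 + 0.152q = 126.330 - 3.812q → q_m = 17.0038.
Total external cost = ∫₀^{q_m} (1.013 + 0.140q) dq = 1.013×17.0038 + ½×0.140×17.0038² = 37.4639.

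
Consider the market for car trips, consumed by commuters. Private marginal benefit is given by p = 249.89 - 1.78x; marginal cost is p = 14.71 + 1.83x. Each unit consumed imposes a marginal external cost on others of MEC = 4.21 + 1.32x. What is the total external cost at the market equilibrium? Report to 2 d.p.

Market equilibrium (private): 14.71 + 1.83x = 249.89 - 1.78x → x_m = 65.1468.
Total external cost = ∫₀^{x_m} (4.21 + 1.32x) dx = 4.21×65.1468 + ½×1.32×65.1468² = 3075.3777.

3075.38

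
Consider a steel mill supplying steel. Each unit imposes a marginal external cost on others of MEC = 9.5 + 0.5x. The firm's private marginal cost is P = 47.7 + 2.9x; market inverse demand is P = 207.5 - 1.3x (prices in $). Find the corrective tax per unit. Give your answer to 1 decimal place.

Social marginal cost = private MC + MEC = 57.2 + 3.4x.
Set SMC = demand: 57.2 + 3.4x = 207.5 - 1.3x → x* = 31.9787.
The Pigouvian tax equals MEC at x*: 9.5 + 0.5×31.9787 = 25.4894.

tax = $25.5 per unit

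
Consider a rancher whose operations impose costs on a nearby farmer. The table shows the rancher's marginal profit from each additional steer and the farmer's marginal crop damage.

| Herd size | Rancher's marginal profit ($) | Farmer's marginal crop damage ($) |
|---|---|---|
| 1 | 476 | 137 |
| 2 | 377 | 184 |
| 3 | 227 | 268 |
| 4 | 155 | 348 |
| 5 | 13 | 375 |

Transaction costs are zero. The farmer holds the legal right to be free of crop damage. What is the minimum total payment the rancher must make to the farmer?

Efficient level: marginal profit ≥ marginal crop damage through level 2, so k* = 2.
With the farmer holding the right, the rancher must at least compensate total damage at k*: 137 + 184 = 321.

$321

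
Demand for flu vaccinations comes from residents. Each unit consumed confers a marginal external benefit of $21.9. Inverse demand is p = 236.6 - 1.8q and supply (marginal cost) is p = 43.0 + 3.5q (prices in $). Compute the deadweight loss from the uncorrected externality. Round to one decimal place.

Market equilibrium (private): 43.0 + 3.5q = 236.6 - 1.8q → q_m = 36.5283.
Social marginal benefit = demand + MEB = 258.5 - 1.8q.
Set SMB = MC: 258.5 - 1.8q = 43.0 + 3.5q → q* = 40.6604.
Between q* and q_m the wedge SMB − MC runs linearly from 0 to MEB(q_m), so the loss is a triangle.
DWL = ½ × 4.1321 × 21.9000 = 45.2465.

DWL = $45.2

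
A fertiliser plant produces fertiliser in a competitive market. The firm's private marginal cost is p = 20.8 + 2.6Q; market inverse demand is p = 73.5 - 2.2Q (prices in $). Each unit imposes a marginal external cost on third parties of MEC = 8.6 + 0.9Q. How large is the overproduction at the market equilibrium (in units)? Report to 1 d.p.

Market equilibrium (private): 20.8 + 2.6Q = 73.5 - 2.2Q → Q_m = 10.9792.
Social marginal cost = private MC + MEC = 29.4 + 3.5Q.
Set SMC = demand: 29.4 + 3.5Q = 73.5 - 2.2Q → Q* = 7.7368.
Gap = |10.9792 − 7.7368| = 3.2424.

3.2 units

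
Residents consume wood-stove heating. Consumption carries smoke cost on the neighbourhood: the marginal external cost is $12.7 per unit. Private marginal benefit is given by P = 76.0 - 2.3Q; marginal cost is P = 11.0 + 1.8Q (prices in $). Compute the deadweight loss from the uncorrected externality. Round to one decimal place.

Market equilibrium (private): 11.0 + 1.8Q = 76.0 - 2.3Q → Q_m = 15.8537.
Social marginal benefit = demand − MEC = 63.3 - 2.3Q.
Set SMB = MC: 63.3 - 2.3Q = 11.0 + 1.8Q → Q* = 12.7561.
Between Q* and Q_m the wedge MC − SMB runs linearly from 0 to MEC(Q_m), so the loss is a triangle.
DWL = ½ × 3.0976 × 12.7000 = 19.6698.

DWL = $19.7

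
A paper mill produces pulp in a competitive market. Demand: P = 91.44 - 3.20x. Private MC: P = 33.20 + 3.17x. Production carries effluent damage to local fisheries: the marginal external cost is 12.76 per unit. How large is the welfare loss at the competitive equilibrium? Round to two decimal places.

DWL = 12.78

Market equilibrium (private): 33.20 + 3.17x = 91.44 - 3.20x → x_m = 9.1429.
Social marginal cost = private MC + MEC = 45.96 + 3.17x.
Set SMC = demand: 45.96 + 3.17x = 91.44 - 3.20x → x* = 7.1397.
Height of the DWL triangle at x_m is SMC(x_m) − demand(x_m) = MEC(x_m) = 12.7600.
DWL = ½ × 2.0032 × 12.7600 = 12.7804.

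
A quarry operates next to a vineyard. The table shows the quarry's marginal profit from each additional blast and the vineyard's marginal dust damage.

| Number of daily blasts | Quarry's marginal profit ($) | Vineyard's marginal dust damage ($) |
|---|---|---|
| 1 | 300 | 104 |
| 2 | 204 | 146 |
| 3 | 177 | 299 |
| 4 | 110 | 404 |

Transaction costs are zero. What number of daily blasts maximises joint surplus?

Bargaining reaches the level where marginal profit last exceeds marginal dust damage.
That holds through level 2 (204 ≥ 146) but not at 3 (177 < 299).

2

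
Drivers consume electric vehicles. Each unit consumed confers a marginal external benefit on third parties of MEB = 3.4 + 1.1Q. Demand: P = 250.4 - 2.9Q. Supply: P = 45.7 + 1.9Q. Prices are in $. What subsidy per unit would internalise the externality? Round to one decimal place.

subsidy = $65.3 per unit

Social marginal benefit = demand + MEB = 253.8 - 1.8Q.
Set SMB = MC: 253.8 - 1.8Q = 45.7 + 1.9Q → Q* = 56.2432.
The Pigouvian subsidy equals MEB at Q*: 3.4 + 1.1×56.2432 = 65.2675.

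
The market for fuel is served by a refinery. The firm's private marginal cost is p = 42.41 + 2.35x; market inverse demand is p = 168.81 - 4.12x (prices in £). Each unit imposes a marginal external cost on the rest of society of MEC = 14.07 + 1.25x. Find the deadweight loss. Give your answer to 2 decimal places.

DWL = £95.95

Market equilibrium (private): 42.41 + 2.35x = 168.81 - 4.12x → x_m = 19.5363.
Social marginal cost = private MC + MEC = 56.48 + 3.60x.
Set SMC = demand: 56.48 + 3.60x = 168.81 - 4.12x → x* = 14.5505.
The welfare-loss triangle has base |x_m − x*| and height MEC(x_m) (the vertical gap between SMC and demand is zero at x* and MEC at x_m).
DWL = ½ × 4.9858 × 38.4904 = 95.9527.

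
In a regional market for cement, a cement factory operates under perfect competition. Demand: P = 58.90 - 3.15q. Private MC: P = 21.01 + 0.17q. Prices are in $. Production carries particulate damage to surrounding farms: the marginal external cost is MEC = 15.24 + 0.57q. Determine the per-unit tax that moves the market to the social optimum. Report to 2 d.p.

Social marginal cost = private MC + MEC = 36.25 + 0.74q.
Set SMC = demand: 36.25 + 0.74q = 58.90 - 3.15q → q* = 5.8226.
The Pigouvian tax equals MEC at q*: 15.24 + 0.57×5.8226 = 18.5589.

tax = $18.56 per unit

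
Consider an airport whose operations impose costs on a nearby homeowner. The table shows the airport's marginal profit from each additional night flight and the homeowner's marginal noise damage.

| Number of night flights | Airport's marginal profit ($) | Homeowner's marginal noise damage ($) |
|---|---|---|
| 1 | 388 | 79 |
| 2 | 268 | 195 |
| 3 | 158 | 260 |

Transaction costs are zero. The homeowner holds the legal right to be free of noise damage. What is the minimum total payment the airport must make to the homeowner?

$274

Efficient level: marginal profit ≥ marginal noise damage through level 2, so k* = 2.
With the homeowner holding the right, the airport must at least compensate total damage at k*: 79 + 195 = 274.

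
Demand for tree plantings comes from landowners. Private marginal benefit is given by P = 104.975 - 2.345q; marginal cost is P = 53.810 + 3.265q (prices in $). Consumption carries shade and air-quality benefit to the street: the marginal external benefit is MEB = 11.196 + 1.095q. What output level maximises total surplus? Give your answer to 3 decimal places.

q* = 13.812

Social marginal benefit = demand + MEB = 116.171 - 1.250q.
Set SMB = MC: 116.171 - 1.250q = 53.810 + 3.265q → q* = 13.8120.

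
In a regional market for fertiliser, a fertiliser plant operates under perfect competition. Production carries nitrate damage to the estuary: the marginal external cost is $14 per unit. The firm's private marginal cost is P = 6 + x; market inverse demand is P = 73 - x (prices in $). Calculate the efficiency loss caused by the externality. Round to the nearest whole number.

Market equilibrium (private): 6 + x = 73 - x → x_m = 33.5000.
Social marginal cost = private MC + MEC = 20 + x.
Set SMC = demand: 20 + x = 73 - x → x* = 26.5000.
Between x* and x_m the wedge SMC − demand runs linearly from 0 to MEC(x_m), so the loss is a triangle.
DWL = ½ × 7.0000 × 14.0000 = 49.0000.

DWL = $49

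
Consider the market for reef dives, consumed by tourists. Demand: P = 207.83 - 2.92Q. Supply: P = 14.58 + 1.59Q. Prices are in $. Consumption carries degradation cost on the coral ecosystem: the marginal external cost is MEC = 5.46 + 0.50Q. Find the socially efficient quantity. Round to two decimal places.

Social marginal benefit = demand − MEC = 202.37 - 3.42Q.
Set SMB = MC: 202.37 - 3.42Q = 14.58 + 1.59Q → Q* = 37.4830.

Q* = 37.48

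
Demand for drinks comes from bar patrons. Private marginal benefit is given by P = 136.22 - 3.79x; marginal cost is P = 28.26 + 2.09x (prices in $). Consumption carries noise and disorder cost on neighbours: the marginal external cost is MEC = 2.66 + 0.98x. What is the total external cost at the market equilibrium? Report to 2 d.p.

$214.02

Market equilibrium (private): 28.26 + 2.09x = 136.22 - 3.79x → x_m = 18.3605.
Total external cost = ∫₀^{x_m} (2.66 + 0.98x) dx = 2.66×18.3605 + ½×0.98×18.3605² = 214.0218.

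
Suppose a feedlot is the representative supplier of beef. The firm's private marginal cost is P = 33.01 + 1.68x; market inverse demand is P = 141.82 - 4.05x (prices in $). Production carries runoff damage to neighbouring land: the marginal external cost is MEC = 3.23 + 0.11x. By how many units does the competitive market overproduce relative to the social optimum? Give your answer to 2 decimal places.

Market equilibrium (private): 33.01 + 1.68x = 141.82 - 4.05x → x_m = 18.9895.
Social marginal cost = private MC + MEC = 36.24 + 1.79x.
Set SMC = demand: 36.24 + 1.79x = 141.82 - 4.05x → x* = 18.0788.
Gap = |18.9895 − 18.0788| = 0.9107.

0.91 units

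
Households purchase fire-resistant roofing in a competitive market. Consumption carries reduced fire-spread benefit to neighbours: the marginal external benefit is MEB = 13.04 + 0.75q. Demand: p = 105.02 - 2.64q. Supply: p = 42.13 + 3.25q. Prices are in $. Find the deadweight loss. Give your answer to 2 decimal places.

Market equilibrium (private): 42.13 + 3.25q = 105.02 - 2.64q → q_m = 10.6774.
Social marginal benefit = demand + MEB = 118.06 - 1.89q.
Set SMB = MC: 118.06 - 1.89q = 42.13 + 3.25q → q* = 14.7724.
The loss is the area between SMB and MC from q* to q_m; with linear curves that's a triangle of height MEB(q_m).
DWL = ½ × 4.0950 × 21.0481 = 43.0960.

DWL = $43.10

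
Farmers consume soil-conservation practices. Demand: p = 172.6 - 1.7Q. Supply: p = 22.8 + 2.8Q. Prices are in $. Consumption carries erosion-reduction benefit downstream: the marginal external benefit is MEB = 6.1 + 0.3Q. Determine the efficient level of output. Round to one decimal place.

Social marginal benefit = demand + MEB = 178.7 - 1.4Q.
Set SMB = MC: 178.7 - 1.4Q = 22.8 + 2.8Q → Q* = 37.1190.

Q* = 37.1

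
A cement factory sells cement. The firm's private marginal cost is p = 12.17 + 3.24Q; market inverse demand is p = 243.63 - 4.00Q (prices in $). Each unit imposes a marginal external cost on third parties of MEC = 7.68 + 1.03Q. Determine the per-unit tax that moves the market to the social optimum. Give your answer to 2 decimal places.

tax = $35.55 per unit

Social marginal cost = private MC + MEC = 19.85 + 4.27Q.
Set SMC = demand: 19.85 + 4.27Q = 243.63 - 4.00Q → Q* = 27.0593.
The Pigouvian tax equals MEC at Q*: 7.68 + 1.03×27.0593 = 35.5511.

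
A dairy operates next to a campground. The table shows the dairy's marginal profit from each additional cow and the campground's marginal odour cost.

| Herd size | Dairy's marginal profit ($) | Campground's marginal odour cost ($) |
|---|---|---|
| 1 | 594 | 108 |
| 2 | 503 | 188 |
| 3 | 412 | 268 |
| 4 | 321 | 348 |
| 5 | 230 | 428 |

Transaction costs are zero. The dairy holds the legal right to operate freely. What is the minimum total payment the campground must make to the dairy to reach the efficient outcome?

$551

Left alone the dairy would choose level 5 (marginal profit stays positive).
Efficient level: k* = 3 (marginal profit ≥ marginal odour cost through 3).
The campground must at least cover the dairy's forgone profit from cutting 5→3: 321 + 230 = 551.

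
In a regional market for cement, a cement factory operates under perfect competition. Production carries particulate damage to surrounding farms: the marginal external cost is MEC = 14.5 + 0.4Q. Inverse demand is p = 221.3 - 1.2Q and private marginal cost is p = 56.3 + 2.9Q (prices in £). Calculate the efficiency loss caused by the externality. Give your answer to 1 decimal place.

DWL = £104.0

Market equilibrium (private): 56.3 + 2.9Q = 221.3 - 1.2Q → Q_m = 40.2439.
Social marginal cost = private MC + MEC = 70.8 + 3.3Q.
Set SMC = demand: 70.8 + 3.3Q = 221.3 - 1.2Q → Q* = 33.4444.
Between Q* and Q_m the wedge SMC − demand runs linearly from 0 to MEC(Q_m), so the loss is a triangle.
DWL = ½ × 6.7995 × 30.5976 = 104.0242.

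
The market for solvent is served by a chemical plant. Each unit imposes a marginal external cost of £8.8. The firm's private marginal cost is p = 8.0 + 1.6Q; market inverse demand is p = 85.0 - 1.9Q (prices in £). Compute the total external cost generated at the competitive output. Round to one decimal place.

£193.6

Market equilibrium (private): 8.0 + 1.6Q = 85.0 - 1.9Q → Q_m = 22.0000.
Total external cost = MEC × Q_m = 8.8 × 22.0000 = 193.6000.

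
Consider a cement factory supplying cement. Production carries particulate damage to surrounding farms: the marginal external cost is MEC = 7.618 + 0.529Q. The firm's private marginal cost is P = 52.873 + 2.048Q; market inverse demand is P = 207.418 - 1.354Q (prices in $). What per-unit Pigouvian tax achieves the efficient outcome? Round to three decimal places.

tax = $27.390 per unit

Social marginal cost = private MC + MEC = 60.491 + 2.577Q.
Set SMC = demand: 60.491 + 2.577Q = 207.418 - 1.354Q → Q* = 37.3765.
The Pigouvian tax equals MEC at Q*: 7.618 + 0.529×37.3765 = 27.3902.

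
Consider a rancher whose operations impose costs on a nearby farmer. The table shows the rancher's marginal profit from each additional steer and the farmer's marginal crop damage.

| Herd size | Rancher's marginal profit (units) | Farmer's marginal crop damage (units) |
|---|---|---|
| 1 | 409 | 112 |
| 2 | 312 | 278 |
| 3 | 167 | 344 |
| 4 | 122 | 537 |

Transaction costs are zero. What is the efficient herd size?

Bargaining reaches the level where marginal profit last exceeds marginal crop damage.
That holds through level 2 (312 ≥ 278) but not at 3 (167 < 344).

2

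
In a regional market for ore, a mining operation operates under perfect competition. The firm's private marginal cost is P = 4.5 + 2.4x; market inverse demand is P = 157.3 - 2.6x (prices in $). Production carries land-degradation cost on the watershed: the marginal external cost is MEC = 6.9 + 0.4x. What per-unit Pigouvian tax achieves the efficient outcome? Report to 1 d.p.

tax = $17.7 per unit

Social marginal cost = private MC + MEC = 11.4 + 2.8x.
Set SMC = demand: 11.4 + 2.8x = 157.3 - 2.6x → x* = 27.0185.
The Pigouvian tax equals MEC at x*: 6.9 + 0.4×27.0185 = 17.7074.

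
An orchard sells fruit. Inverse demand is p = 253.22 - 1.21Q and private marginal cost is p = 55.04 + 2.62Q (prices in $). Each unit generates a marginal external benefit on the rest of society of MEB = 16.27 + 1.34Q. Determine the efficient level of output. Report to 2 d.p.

Social marginal cost = private MC − MEB = 38.77 + 1.28Q.
Set SMC = demand: 38.77 + 1.28Q = 253.22 - 1.21Q → Q* = 86.1245.

Q* = 86.12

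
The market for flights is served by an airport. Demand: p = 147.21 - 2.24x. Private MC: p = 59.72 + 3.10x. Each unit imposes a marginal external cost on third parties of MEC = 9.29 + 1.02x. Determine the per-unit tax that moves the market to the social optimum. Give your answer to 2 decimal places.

Social marginal cost = private MC + MEC = 69.01 + 4.12x.
Set SMC = demand: 69.01 + 4.12x = 147.21 - 2.24x → x* = 12.2956.
The Pigouvian tax equals MEC at x*: 9.29 + 1.02×12.2956 = 21.8315.

tax = 21.83 per unit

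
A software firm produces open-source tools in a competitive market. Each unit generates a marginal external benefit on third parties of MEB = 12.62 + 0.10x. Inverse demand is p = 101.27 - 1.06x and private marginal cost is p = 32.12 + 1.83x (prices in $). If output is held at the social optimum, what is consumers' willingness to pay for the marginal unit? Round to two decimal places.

P = $70.20

Social marginal cost = private MC − MEB = 19.50 + 1.73x.
Set SMC = demand: 19.50 + 1.73x = 101.27 - 1.06x → x* = 29.3082.
Consumer price on the demand curve at x*: 101.27 − 1.06×29.3082 = 70.2033.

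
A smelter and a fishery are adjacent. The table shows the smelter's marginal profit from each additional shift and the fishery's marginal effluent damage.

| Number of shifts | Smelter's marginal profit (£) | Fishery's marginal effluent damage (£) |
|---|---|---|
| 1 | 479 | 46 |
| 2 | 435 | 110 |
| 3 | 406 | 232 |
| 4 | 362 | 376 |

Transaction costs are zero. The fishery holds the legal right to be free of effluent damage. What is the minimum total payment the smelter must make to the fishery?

Efficient level: marginal profit ≥ marginal effluent damage through level 3, so k* = 3.
With the fishery holding the right, the smelter must at least compensate total damage at k*: 46 + 110 + 232 = 388.

£388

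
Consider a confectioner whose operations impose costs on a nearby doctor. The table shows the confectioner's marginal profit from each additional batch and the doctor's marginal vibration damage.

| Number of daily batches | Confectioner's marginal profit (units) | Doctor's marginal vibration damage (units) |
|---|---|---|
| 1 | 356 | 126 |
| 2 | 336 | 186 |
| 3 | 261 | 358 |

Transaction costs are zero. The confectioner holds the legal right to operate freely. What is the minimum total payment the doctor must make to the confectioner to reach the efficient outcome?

261

Left alone the confectioner would choose level 3 (marginal profit stays positive).
Efficient level: k* = 2 (marginal profit ≥ marginal vibration damage through 2).
The doctor must at least cover the confectioner's forgone profit from cutting 3→2: 261 = 261.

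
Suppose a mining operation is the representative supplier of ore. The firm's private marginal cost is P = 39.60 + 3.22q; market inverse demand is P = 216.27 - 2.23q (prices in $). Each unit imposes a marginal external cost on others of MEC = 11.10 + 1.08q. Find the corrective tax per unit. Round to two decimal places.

Social marginal cost = private MC + MEC = 50.70 + 4.30q.
Set SMC = demand: 50.70 + 4.30q = 216.27 - 2.23q → q* = 25.3553.
The Pigouvian tax equals MEC at q*: 11.10 + 1.08×25.3553 = 38.4837.

tax = $38.48 per unit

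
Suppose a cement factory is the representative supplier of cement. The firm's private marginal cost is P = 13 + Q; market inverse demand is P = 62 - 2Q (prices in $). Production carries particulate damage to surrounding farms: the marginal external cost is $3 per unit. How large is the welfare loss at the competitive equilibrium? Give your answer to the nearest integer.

Market equilibrium (private): 13 + Q = 62 - 2Q → Q_m = 16.3333.
Social marginal cost = private MC + MEC = 16 + Q.
Set SMC = demand: 16 + Q = 62 - 2Q → Q* = 15.3333.
The welfare-loss triangle has base |Q_m − Q*| and height MEC(Q_m) (the vertical gap between SMC and demand is zero at Q* and MEC at Q_m).
DWL = ½ × 1.0000 × 3.0000 = 1.5000.

DWL = $2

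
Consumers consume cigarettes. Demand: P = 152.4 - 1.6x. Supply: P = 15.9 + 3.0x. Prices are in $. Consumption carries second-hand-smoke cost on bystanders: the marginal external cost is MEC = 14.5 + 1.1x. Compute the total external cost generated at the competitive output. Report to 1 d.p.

$914.6

Market equilibrium (private): 15.9 + 3.0x = 152.4 - 1.6x → x_m = 29.6739.
Total external cost = ∫₀^{x_m} (14.5 + 1.1x) dx = 14.5×29.6739 + ½×1.1×29.6739² = 914.5687.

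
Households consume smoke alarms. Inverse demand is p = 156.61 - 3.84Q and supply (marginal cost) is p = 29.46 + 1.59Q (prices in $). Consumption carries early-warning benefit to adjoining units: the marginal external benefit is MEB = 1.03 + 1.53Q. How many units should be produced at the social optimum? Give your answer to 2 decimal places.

Q* = 32.87

Social marginal benefit = demand + MEB = 157.64 - 2.31Q.
Set SMB = MC: 157.64 - 2.31Q = 29.46 + 1.59Q → Q* = 32.8667.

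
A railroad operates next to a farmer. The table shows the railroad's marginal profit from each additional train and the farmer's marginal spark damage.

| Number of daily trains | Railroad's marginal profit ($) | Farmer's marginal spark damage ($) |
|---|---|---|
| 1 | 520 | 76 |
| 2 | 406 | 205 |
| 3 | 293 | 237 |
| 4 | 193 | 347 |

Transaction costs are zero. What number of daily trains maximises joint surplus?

3

Bargaining reaches the level where marginal profit last exceeds marginal spark damage.
That holds through level 3 (293 ≥ 237) but not at 4 (193 < 347).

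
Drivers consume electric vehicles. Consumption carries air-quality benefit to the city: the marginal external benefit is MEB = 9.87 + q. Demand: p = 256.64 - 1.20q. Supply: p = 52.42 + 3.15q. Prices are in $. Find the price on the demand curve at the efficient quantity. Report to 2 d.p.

P = $179.95

Social marginal benefit = demand + MEB = 266.51 - 0.20q.
Set SMB = MC: 266.51 - 0.20q = 52.42 + 3.15q → q* = 63.9075.
Consumer price on the demand curve at q*: 256.64 − 1.20×63.9075 = 179.9510.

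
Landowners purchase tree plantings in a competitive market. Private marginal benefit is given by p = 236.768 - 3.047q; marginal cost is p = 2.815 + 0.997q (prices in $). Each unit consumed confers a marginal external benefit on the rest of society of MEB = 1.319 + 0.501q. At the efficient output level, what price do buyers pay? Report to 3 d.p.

P = $34.433

Social marginal benefit = demand + MEB = 238.087 - 2.546q.
Set SMB = MC: 238.087 - 2.546q = 2.815 + 0.997q → q* = 66.4047.
Consumer price on the demand curve at q*: 236.768 − 3.047×66.4047 = 34.4329.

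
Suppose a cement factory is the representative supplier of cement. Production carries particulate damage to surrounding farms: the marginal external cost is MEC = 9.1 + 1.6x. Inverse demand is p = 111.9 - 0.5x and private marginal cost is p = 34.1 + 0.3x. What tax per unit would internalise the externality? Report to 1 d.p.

Social marginal cost = private MC + MEC = 43.2 + 1.9x.
Set SMC = demand: 43.2 + 1.9x = 111.9 - 0.5x → x* = 28.6250.
The Pigouvian tax equals MEC at x*: 9.1 + 1.6×28.6250 = 54.9000.

tax = 54.9 per unit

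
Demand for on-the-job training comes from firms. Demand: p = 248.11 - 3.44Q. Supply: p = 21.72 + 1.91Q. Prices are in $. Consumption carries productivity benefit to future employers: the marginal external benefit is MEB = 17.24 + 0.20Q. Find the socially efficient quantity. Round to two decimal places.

Social marginal benefit = demand + MEB = 265.35 - 3.24Q.
Set SMB = MC: 265.35 - 3.24Q = 21.72 + 1.91Q → Q* = 47.3068.

Q* = 47.31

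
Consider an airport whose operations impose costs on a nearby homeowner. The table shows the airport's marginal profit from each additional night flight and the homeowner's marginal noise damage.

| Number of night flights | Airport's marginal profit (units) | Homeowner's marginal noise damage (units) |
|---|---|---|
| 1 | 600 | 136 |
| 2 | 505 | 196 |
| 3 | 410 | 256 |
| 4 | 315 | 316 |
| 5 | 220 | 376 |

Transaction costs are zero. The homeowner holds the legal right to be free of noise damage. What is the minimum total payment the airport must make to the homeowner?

588

Efficient level: marginal profit ≥ marginal noise damage through level 3, so k* = 3.
With the homeowner holding the right, the airport must at least compensate total damage at k*: 136 + 196 + 256 = 588.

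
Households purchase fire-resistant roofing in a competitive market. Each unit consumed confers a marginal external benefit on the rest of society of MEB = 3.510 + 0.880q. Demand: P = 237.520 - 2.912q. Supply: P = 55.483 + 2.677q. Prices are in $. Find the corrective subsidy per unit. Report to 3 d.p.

Social marginal benefit = demand + MEB = 241.030 - 2.032q.
Set SMB = MC: 241.030 - 2.032q = 55.483 + 2.677q → q* = 39.4026.
The Pigouvian subsidy equals MEB at q*: 3.510 + 0.880×39.4026 = 38.1843.

subsidy = $38.184 per unit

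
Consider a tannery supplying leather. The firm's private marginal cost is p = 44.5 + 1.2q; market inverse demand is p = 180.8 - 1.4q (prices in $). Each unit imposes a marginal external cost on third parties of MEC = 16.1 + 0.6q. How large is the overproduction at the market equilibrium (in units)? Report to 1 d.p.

14.9 units

Market equilibrium (private): 44.5 + 1.2q = 180.8 - 1.4q → q_m = 52.4231.
Social marginal cost = private MC + MEC = 60.6 + 1.8q.
Set SMC = demand: 60.6 + 1.8q = 180.8 - 1.4q → q* = 37.5625.
Gap = |52.4231 − 37.5625| = 14.8606.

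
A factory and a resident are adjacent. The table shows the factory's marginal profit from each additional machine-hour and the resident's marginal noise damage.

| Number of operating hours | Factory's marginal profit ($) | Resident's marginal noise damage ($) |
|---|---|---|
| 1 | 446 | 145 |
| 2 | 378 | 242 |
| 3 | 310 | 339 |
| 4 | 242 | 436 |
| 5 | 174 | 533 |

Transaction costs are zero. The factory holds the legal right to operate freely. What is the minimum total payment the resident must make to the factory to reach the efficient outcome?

Left alone the factory would choose level 5 (marginal profit stays positive).
Efficient level: k* = 2 (marginal profit ≥ marginal noise damage through 2).
The resident must at least cover the factory's forgone profit from cutting 5→2: 310 + 242 + 174 = 726.

$726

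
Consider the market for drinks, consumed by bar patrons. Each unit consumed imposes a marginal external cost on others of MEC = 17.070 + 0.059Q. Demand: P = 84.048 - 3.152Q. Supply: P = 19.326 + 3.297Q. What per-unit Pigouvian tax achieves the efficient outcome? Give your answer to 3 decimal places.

tax = 17.502 per unit

Social marginal benefit = demand − MEC = 66.978 - 3.211Q.
Set SMB = MC: 66.978 - 3.211Q = 19.326 + 3.297Q → Q* = 7.3221.
The Pigouvian tax equals MEC at Q*: 17.070 + 0.059×7.3221 = 17.5020.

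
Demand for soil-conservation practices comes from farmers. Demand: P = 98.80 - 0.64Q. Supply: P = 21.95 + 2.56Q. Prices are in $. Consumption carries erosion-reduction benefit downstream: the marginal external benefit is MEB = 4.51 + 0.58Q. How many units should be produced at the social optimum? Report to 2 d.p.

Social marginal benefit = demand + MEB = 103.31 - 0.06Q.
Set SMB = MC: 103.31 - 0.06Q = 21.95 + 2.56Q → Q* = 31.0534.

Q* = 31.05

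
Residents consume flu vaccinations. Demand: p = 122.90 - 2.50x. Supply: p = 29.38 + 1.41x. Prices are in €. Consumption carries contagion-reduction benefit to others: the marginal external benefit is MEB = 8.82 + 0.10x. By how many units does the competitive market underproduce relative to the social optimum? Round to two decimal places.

Market equilibrium (private): 29.38 + 1.41x = 122.90 - 2.50x → x_m = 23.9182.
Social marginal benefit = demand + MEB = 131.72 - 2.40x.
Set SMB = MC: 131.72 - 2.40x = 29.38 + 1.41x → x* = 26.8609.
Gap = |23.9182 − 26.8609| = 2.9427.

2.94 units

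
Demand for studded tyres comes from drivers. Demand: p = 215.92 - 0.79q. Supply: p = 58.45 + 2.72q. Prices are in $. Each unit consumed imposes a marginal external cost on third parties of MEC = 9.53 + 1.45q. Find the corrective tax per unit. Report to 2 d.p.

tax = $52.78 per unit

Social marginal benefit = demand − MEC = 206.39 - 2.24q.
Set SMB = MC: 206.39 - 2.24q = 58.45 + 2.72q → q* = 29.8266.
The Pigouvian tax equals MEC at q*: 9.53 + 1.45×29.8266 = 52.7786.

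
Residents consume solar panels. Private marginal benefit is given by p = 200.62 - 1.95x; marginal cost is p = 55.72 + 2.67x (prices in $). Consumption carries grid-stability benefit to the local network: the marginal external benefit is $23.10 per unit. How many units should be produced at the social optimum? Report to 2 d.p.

Social marginal benefit = demand + MEB = 223.72 - 1.95x.
Set SMB = MC: 223.72 - 1.95x = 55.72 + 2.67x → x* = 36.3636.

x* = 36.36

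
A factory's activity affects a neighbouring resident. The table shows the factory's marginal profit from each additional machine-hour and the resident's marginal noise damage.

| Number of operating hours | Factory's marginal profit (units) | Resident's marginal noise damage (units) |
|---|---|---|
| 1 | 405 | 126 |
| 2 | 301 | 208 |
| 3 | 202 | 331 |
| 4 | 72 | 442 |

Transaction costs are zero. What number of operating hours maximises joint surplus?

2

Bargaining reaches the level where marginal profit last exceeds marginal noise damage.
That holds through level 2 (301 ≥ 208) but not at 3 (202 < 331).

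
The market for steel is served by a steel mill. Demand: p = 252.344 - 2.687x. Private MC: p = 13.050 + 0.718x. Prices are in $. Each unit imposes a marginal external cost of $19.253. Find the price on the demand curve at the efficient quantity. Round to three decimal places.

Social marginal cost = private MC + MEC = 32.303 + 0.718x.
Set SMC = demand: 32.303 + 0.718x = 252.344 - 2.687x → x* = 64.6229.
Consumer price on the demand curve at x*: 252.344 − 2.687×64.6229 = 78.7023.

P = $78.702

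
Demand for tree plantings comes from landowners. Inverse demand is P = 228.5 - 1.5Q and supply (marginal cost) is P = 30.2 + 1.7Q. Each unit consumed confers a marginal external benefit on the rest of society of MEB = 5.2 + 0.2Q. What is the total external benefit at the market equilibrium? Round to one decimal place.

Market equilibrium (private): 30.2 + 1.7Q = 228.5 - 1.5Q → Q_m = 61.9688.
Total external benefit = ∫₀^{Q_m} (5.2 + 0.2Q) dQ = 5.2×61.9688 + ½×0.2×61.9688² = 706.2510.

706.3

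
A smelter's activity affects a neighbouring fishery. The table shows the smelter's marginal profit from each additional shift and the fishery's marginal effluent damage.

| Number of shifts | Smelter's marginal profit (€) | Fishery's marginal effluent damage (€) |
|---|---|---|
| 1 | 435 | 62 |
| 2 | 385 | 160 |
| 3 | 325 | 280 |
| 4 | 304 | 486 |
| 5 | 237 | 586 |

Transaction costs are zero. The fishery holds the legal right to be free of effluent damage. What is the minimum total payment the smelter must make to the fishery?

Efficient level: marginal profit ≥ marginal effluent damage through level 3, so k* = 3.
With the fishery holding the right, the smelter must at least compensate total damage at k*: 62 + 160 + 280 = 502.

€502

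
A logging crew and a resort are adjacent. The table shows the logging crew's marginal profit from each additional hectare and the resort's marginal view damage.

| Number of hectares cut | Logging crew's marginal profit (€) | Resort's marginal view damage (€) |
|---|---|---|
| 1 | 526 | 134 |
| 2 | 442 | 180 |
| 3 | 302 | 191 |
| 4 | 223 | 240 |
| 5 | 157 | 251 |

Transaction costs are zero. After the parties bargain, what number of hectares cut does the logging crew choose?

Bargaining reaches the level where marginal profit last exceeds marginal view damage.
That holds through level 3 (302 ≥ 191) but not at 4 (223 < 240).

3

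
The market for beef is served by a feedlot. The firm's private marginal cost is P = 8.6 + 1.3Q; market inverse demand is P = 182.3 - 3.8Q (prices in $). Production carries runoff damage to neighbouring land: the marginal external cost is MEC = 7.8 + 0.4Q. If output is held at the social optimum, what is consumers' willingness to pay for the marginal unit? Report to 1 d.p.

Social marginal cost = private MC + MEC = 16.4 + 1.7Q.
Set SMC = demand: 16.4 + 1.7Q = 182.3 - 3.8Q → Q* = 30.1636.
Consumer price on the demand curve at Q*: 182.3 − 3.8×30.1636 = 67.6783.

P = $67.7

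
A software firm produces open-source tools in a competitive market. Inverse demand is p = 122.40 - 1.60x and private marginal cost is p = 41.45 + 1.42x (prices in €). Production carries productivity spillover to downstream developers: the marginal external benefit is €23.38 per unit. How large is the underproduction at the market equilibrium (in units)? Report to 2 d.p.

7.74 units

Market equilibrium (private): 41.45 + 1.42x = 122.40 - 1.60x → x_m = 26.8046.
Social marginal cost = private MC − MEB = 18.07 + 1.42x.
Set SMC = demand: 18.07 + 1.42x = 122.40 - 1.60x → x* = 34.5464.
Gap = |26.8046 − 34.5464| = 7.7418.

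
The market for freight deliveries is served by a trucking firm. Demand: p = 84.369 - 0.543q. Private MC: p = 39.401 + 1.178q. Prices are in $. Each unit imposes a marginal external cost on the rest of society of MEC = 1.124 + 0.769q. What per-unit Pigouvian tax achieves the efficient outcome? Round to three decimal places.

Social marginal cost = private MC + MEC = 40.525 + 1.947q.
Set SMC = demand: 40.525 + 1.947q = 84.369 - 0.543q → q* = 17.6080.
The Pigouvian tax equals MEC at q*: 1.124 + 0.769×17.6080 = 14.6646.

tax = $14.665 per unit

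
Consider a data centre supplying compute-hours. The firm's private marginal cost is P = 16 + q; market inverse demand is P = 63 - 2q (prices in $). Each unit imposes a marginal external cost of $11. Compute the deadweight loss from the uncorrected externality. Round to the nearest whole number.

DWL = $20

Market equilibrium (private): 16 + q = 63 - 2q → q_m = 15.6667.
Social marginal cost = private MC + MEC = 27 + q.
Set SMC = demand: 27 + q = 63 - 2q → q* = 12.0000.
The loss is the area between SMC and demand from q* to q_m; with linear curves that's a triangle of height MEC(q_m).
DWL = ½ × 3.6667 × 11.0000 = 20.1669.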